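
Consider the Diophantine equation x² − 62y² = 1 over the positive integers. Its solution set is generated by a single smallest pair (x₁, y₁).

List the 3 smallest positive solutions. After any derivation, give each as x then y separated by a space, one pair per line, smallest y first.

√62 → a₀=7, period (1,6,1,14); ℓ=4 even so k=3
a_0=7:  p_0=7·1+0=7,  q_0=7·0+1=1
a_1=1:  p_1=1·7+1=8,  q_1=1·1+0=1
a_2=6:  p_2=6·8+7=55,  q_2=6·1+1=7
a_3=1:  p_3=1·55+8=63,  q_3=1·7+1=8
(x₁, y₁) = (63, 8);  63² − 62·8² = 1 ✓
n=2: (63,8)∘(63,8) = (63·63+62·8·8, 63·8+8·63) = (7937,1008)
n=3: (7937,1008)∘(63,8) = (63·7937+62·8·1008, 63·1008+8·7937) = (999999,127000)

63 8
7937 1008
999999 127000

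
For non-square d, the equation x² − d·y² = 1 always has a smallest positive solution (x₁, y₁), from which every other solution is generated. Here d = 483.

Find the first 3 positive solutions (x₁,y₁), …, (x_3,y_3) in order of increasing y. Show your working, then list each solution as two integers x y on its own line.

22 1
967 44
42526 1935

√483 → a₀=21, period (1,42); ℓ=2 even so k=1
k=0  a_k=21  p_k/q_k = 21/1
k=1  a_k=1  p_k/q_k = 22/1
→ (22, 1).  Check: 22²=484, 483·1²=483, difference 1.
(x_2, y_2) = (22·22 + 483·1·1, 22·1 + 1·22) = (967, 44)
(x_3, y_3) = (22·967 + 483·1·44, 22·44 + 1·967) = (42526, 1935)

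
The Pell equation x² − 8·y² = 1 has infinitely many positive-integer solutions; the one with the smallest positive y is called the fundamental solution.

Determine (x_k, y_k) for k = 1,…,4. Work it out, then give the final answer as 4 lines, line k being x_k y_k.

d=8: √d = [2; 1,4] (ℓ=2, even), read p_1/q_1
step 0: (2, 1)  from 2·(1,0) + (0,1)
step 1: (3, 1)  from 1·(2,1) + (1,0)
→ (3, 1).  Check: 3²=9, 8·1²=8, difference 1.
k=2:  x_2 = 3·3+8·1·1 = 17,  y_2 = 3·1+1·3 = 6
k=3:  x_3 = 3·17+8·1·6 = 99,  y_3 = 3·6+1·17 = 35
k=4:  x_4 = 3·99+8·1·35 = 577,  y_4 = 3·35+1·99 = 204

3 1
17 6
99 35
577 204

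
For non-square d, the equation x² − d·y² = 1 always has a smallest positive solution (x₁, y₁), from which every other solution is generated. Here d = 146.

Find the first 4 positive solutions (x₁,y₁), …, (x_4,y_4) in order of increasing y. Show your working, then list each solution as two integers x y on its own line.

√146 → a₀=12, period (12,24); ℓ=2 even so k=1
i=0: a=12 ⇒ p=12, q=1
i=1: a=12 ⇒ p=145, q=12
→ (145, 12).  Check: 145²=21025, 146·12²=21024, difference 1.
(x_2, y_2) = (145·145 + 146·12·12, 145·12 + 12·145) = (42049, 3480)
(x_3, y_3) = (145·42049 + 146·12·3480, 145·3480 + 12·42049) = (12194065, 1009188)
(x_4, y_4) = (145·12194065 + 146·12·1009188, 145·1009188 + 12·12194065) = (3536236801, 292661040)

145 12
42049 3480
12194065 1009188
3536236801 292661040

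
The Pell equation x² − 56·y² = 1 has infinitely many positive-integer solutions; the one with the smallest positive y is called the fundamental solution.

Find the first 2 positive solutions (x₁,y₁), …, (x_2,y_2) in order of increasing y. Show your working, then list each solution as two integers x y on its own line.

√56 → a₀=7, period (2,14); ℓ=2 even so k=1
step 0: (7, 1)  from 7·(1,0) + (0,1)
step 1: (15, 2)  from 2·(7,1) + (1,0)
(x₁, y₁) = (15, 2);  15² − 56·2² = 1 ✓
k=2:  x_2 = 15·15+56·2·2 = 449,  y_2 = 15·2+2·15 = 60

15 2
449 60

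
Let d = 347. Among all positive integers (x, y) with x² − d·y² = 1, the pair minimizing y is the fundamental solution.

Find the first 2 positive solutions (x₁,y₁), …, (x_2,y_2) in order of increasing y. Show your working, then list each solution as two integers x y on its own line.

641602 34443
823306252807 44197395372

d=347: √d = [18; 1,1,1,2,4,…,1,1,36] (ℓ=14, even), read p_13/q_13
i=0: a=18 ⇒ p=18, q=1
i=1: a=1 ⇒ p=19, q=1
i=2: a=1 ⇒ p=37, q=2
i=3: a=1 ⇒ p=56, q=3
i=4: a=2 ⇒ p=149, q=8
i=5: a=4 ⇒ p=652, q=35
i=6: a=1 ⇒ p=801, q=43
i=7: a=17 ⇒ p=14269, q=766
…
i=9: a=4 ⇒ p=74549, q=4002
i=10: a=2 ⇒ p=164168, q=8813
…
i=12: a=1 ⇒ p=402885, q=21628
i=13: a=1 ⇒ p=641602, q=34443
(x₁, y₁) = (641602, 34443);  641602² − 347·34443² = 1 ✓
n=2: (641602,34443)∘(641602,34443) = (641602·641602+347·34443·34443, 641602·34443+34443·641602) = (823306252807,44197395372)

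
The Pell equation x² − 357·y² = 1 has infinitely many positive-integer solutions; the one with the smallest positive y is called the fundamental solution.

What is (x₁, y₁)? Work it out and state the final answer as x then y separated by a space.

[18; 1,8,2,8,1,36] for √357; ℓ=6 ⇒ convergent index 5
a_0=18:  p_0=18·1+0=18,  q_0=18·0+1=1
…
a_2=8:  p_2=8·19+18=170,  q_2=8·1+1=9
a_3=2:  p_3=2·170+19=359,  q_3=2·9+1=19
a_4=8:  p_4=8·359+170=3042,  q_4=8·19+9=161
a_5=1:  p_5=1·3042+359=3401,  q_5=1·161+19=180
fundamental: x₁=3401, y₁=180  (since 11566801 − 357·32400 = 1)

3401 180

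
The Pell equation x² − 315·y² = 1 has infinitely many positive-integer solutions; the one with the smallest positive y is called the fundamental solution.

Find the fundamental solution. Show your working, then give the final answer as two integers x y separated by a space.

d=315: √d = [17; 1,2,1,34] (ℓ=4, even), read p_3/q_3
k=0  a_k=17  p_k/q_k = 17/1
…
k=2  a_k=2  p_k/q_k = 53/3
k=3  a_k=1  p_k/q_k = 71/4
→ (71, 4).  Check: 71²=5041, 315·4²=5040, difference 1.

71 4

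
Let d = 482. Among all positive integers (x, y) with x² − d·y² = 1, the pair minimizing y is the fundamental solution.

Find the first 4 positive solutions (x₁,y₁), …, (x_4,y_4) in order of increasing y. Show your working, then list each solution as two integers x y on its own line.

d=482: √d = [21; 1,20,1,42] (ℓ=4, even), read p_3/q_3
i=0: a=21 ⇒ p=21, q=1
…
i=2: a=20 ⇒ p=461, q=21
i=3: a=1 ⇒ p=483, q=22
(x₁, y₁) = (483, 22);  483² − 482·22² = 1 ✓
n=2: (483,22)∘(483,22) = (483·483+482·22·22, 483·22+22·483) = (466577,21252)
n=3: (466577,21252)∘(483,22) = (483·466577+482·22·21252, 483·21252+22·466577) = (450712899,20529410)
n=4: (450712899,20529410)∘(483,22) = (483·450712899+482·22·20529410, 483·20529410+22·450712899) = (435388193857,19831388808)

483 22
466577 21252
450712899 20529410
435388193857 19831388808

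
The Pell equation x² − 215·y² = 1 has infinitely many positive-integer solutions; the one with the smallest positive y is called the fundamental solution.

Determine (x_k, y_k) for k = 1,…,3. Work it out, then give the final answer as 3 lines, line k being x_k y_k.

44 3
3871 264
340604 23229

d=215: √d = [14; 1,1,1,28] (ℓ=4, even), read p_3/q_3
step 0: (14, 1)  from 14·(1,0) + (0,1)
step 1: (15, 1)  from 1·(14,1) + (1,0)
step 2: (29, 2)  from 1·(15,1) + (14,1)
step 3: (44, 3)  from 1·(29,2) + (15,1)
fundamental: x₁=44, y₁=3  (since 1936 − 215·9 = 1)
n=2: (44,3)∘(44,3) = (44·44+215·3·3, 44·3+3·44) = (3871,264)
n=3: (3871,264)∘(44,3) = (44·3871+215·3·264, 44·264+3·3871) = (340604,23229)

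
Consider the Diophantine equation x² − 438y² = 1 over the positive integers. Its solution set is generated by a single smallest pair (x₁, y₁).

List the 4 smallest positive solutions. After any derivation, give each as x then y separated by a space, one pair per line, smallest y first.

293 14
171697 8204
100614149 4807530
58959719617 2817204376

d=438: √d = [20; 1,12,1,40] (ℓ=4, even), read p_3/q_3
a_0=20:  p_0=20·1+0=20,  q_0=20·0+1=1
a_1=1:  p_1=1·20+1=21,  q_1=1·1+0=1
a_2=12:  p_2=12·21+20=272,  q_2=12·1+1=13
a_3=1:  p_3=1·272+21=293,  q_3=1·13+1=14
(x₁, y₁) = (293, 14);  293² − 438·14² = 1 ✓
(293+14√438)^2 = 171697 + 8204√438
(293+14√438)^3 = 100614149 + 4807530√438
(293+14√438)^4 = 58959719617 + 2817204376√438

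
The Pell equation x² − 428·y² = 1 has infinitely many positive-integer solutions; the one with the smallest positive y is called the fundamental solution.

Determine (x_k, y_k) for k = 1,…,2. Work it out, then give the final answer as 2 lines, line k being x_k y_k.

√428 → a₀=20, period (1,2,4,1,5,10,5,1,4,2,1,40); ℓ=12 even so k=11
a_0=20:  p_0=20·1+0=20,  q_0=20·0+1=1
…
a_3=4:  p_3=4·62+21=269,  q_3=4·3+1=13
a_4=1:  p_4=1·269+62=331,  q_4=1·13+3=16
a_5=5:  p_5=5·331+269=1924,  q_5=5·16+13=93
a_6=10:  p_6=10·1924+331=19571,  q_6=10·93+16=946
…
a_10=2:  p_10=2·577179+119350=1273708,  q_10=2·27899+5769=61567
a_11=1:  p_11=1·1273708+577179=1850887,  q_11=1·61567+27899=89466
(x₁, y₁) = (1850887, 89466);  1850887² − 428·89466² = 1 ✓
k=2:  x_2 = 1850887·1850887+428·89466·89466 = 6851565373537,  y_2 = 1850887·89466+89466·1850887 = 331182912684

1850887 89466
6851565373537 331182912684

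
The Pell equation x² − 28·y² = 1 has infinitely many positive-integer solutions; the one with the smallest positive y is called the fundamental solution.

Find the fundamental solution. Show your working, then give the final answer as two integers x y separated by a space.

√28 = [5; 3,2,3,10, …], period ℓ=4 (even) → k=3
a_0=5:  p_0=5·1+0=5,  q_0=5·0+1=1
a_1=3:  p_1=3·5+1=16,  q_1=3·1+0=3
a_2=2:  p_2=2·16+5=37,  q_2=2·3+1=7
a_3=3:  p_3=3·37+16=127,  q_3=3·7+3=24
(x₁, y₁) = (127, 24);  127² − 28·24² = 1 ✓

127 24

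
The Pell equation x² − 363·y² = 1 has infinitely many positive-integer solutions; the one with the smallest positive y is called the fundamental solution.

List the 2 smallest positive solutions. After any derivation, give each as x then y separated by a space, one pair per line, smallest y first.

362 19
262087 13756

√363 → a₀=19, period (19,38); ℓ=2 even so k=1
step 0: (19, 1)  from 19·(1,0) + (0,1)
step 1: (362, 19)  from 19·(19,1) + (1,0)
fundamental: x₁=362, y₁=19  (since 131044 − 363·361 = 1)
(x_2, y_2) = (362·362 + 363·19·19, 362·19 + 19·362) = (262087, 13756)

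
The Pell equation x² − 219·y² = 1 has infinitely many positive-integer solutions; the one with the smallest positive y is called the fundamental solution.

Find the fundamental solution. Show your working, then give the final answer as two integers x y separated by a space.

74 5

√219 → a₀=14, period (1,3,1,28); ℓ=4 even so k=3
step 0: (14, 1)  from 14·(1,0) + (0,1)
step 1: (15, 1)  from 1·(14,1) + (1,0)
step 2: (59, 4)  from 3·(15,1) + (14,1)
step 3: (74, 5)  from 1·(59,4) + (15,1)
fundamental: x₁=74, y₁=5  (since 5476 − 219·25 = 1)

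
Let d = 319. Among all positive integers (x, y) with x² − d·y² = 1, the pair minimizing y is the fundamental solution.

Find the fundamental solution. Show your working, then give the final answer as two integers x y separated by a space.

12901780 722361

d=319: √d = [17; 1,6,5,1,4,…,6,1,34] (ℓ=14, even), read p_13/q_13
k=0  a_k=17  p_k/q_k = 17/1
…
k=5  a_k=4  p_k/q_k = 3715/208
…
k=12  a_k=6  p_k/q_k = 11102899/621643
k=13  a_k=1  p_k/q_k = 12901780/722361
→ (12901780, 722361).  Check: 12901780²=166455927168400, 319·722361²=166455927168399, difference 1.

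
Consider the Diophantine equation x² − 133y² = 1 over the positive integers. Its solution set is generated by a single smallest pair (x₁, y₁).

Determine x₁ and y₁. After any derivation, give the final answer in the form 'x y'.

d=133: √d = [11; 1,1,7,5,1,…,1,1,22] (ℓ=16, even), read p_15/q_15
k=0  a_k=11  p_k/q_k = 11/1
…
k=3  a_k=7  p_k/q_k = 173/15
…
k=8  a_k=2  p_k/q_k = 7969/691
…
k=14  a_k=1  p_k/q_k = 1378591/119539
k=15  a_k=1  p_k/q_k = 2588599/224460
(x₁, y₁) = (2588599, 224460);  2588599² − 133·224460² = 1 ✓

2588599 224460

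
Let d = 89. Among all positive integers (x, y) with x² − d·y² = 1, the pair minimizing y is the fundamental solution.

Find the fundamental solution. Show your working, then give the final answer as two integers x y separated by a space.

500001 53000

[9; 2,3,3,2,18] for √89; ℓ=5 ⇒ convergent index 9
a_0=9:  p_0=9·1+0=9,  q_0=9·0+1=1
…
a_3=3:  p_3=3·66+19=217,  q_3=3·7+2=23
a_4=2:  p_4=2·217+66=500,  q_4=2·23+7=53
a_5=18:  p_5=18·500+217=9217,  q_5=18·53+23=977
a_6=2:  p_6=2·9217+500=18934,  q_6=2·977+53=2007
a_7=3:  p_7=3·18934+9217=66019,  q_7=3·2007+977=6998
a_8=3:  p_8=3·66019+18934=216991,  q_8=3·6998+2007=23001
a_9=2:  p_9=2·216991+66019=500001,  q_9=2·23001+6998=53000
fundamental: x₁=500001, y₁=53000  (since 250001000001 − 89·2809000000 = 1)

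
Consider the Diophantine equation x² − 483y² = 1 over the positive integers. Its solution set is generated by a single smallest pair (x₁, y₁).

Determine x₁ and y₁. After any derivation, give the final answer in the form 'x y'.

√483 = [21; 1,42, …], period ℓ=2 (even) → k=1
a_0=21:  p_0=21·1+0=21,  q_0=21·0+1=1
a_1=1:  p_1=1·21+1=22,  q_1=1·1+0=1
→ (22, 1).  Check: 22²=484, 483·1²=483, difference 1.

22 1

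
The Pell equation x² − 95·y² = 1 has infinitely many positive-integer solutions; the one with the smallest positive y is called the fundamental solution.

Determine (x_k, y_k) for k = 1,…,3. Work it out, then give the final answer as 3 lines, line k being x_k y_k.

√95 → a₀=9, period (1,2,1,18); ℓ=4 even so k=3
k=0  a_k=9  p_k/q_k = 9/1
k=1  a_k=1  p_k/q_k = 10/1
k=2  a_k=2  p_k/q_k = 29/3
k=3  a_k=1  p_k/q_k = 39/4
(x₁, y₁) = (39, 4);  39² − 95·4² = 1 ✓
(x_2, y_2) = (39·39 + 95·4·4, 39·4 + 4·39) = (3041, 312)
(x_3, y_3) = (39·3041 + 95·4·312, 39·312 + 4·3041) = (237159, 24332)

39 4
3041 312
237159 24332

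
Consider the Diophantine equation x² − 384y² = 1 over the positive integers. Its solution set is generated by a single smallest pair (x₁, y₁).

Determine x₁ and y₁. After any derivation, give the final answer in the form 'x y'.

d=384: √d = [19; 1,1,2,9,2,1,1,38] (ℓ=8, even), read p_7/q_7
k=0  a_k=19  p_k/q_k = 19/1
…
k=2  a_k=1  p_k/q_k = 39/2
k=3  a_k=2  p_k/q_k = 98/5
…
k=6  a_k=1  p_k/q_k = 2861/146
k=7  a_k=1  p_k/q_k = 4801/245
(x₁, y₁) = (4801, 245);  4801² − 384·245² = 1 ✓

4801 245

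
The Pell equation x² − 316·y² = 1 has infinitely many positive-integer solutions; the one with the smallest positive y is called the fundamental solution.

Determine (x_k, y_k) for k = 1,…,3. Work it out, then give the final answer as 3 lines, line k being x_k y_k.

12799 720
327628801 18430560
8386642035199 471785474160

d=316: √d = [17; 1,3,2,8,2,3,1,34] (ℓ=8, even), read p_7/q_7
a_0=17:  p_0=17·1+0=17,  q_0=17·0+1=1
a_1=1:  p_1=1·17+1=18,  q_1=1·1+0=1
…
a_4=8:  p_4=8·160+71=1351,  q_4=8·9+4=76
…
a_6=3:  p_6=3·2862+1351=9937,  q_6=3·161+76=559
a_7=1:  p_7=1·9937+2862=12799,  q_7=1·559+161=720
→ (12799, 720).  Check: 12799²=163814401, 316·720²=163814400, difference 1.
n=2: (12799,720)∘(12799,720) = (12799·12799+316·720·720, 12799·720+720·12799) = (327628801,18430560)
n=3: (327628801,18430560)∘(12799,720) = (12799·327628801+316·720·18430560, 12799·18430560+720·327628801) = (8386642035199,471785474160)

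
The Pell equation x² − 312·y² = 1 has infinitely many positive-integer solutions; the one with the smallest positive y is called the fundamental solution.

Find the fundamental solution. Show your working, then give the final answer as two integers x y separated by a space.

53 3

√312 → a₀=17, period (1,1,1,34); ℓ=4 even so k=3
step 0: (17, 1)  from 17·(1,0) + (0,1)
step 1: (18, 1)  from 1·(17,1) + (1,0)
step 2: (35, 2)  from 1·(18,1) + (17,1)
step 3: (53, 3)  from 1·(35,2) + (18,1)
→ (53, 3).  Check: 53²=2809, 312·3²=2808, difference 1.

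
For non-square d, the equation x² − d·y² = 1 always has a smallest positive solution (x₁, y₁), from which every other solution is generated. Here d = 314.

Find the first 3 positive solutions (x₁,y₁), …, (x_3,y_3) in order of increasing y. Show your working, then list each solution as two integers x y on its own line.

392499 22150
308110930001 17387705700
241866463828532499 13649314199066450

√314 → a₀=17, period (1,2,1,1,2,1,34); ℓ=7 odd so k=13
k=0  a_k=17  p_k/q_k = 17/1
…
k=3  a_k=1  p_k/q_k = 71/4
k=4  a_k=1  p_k/q_k = 124/7
k=5  a_k=2  p_k/q_k = 319/18
k=6  a_k=1  p_k/q_k = 443/25
…
k=9  a_k=2  p_k/q_k = 47029/2654
…
k=11  a_k=1  p_k/q_k = 109882/6201
k=12  a_k=2  p_k/q_k = 282617/15949
k=13  a_k=1  p_k/q_k = 392499/22150
→ (392499, 22150).  Check: 392499²=154055465001, 314·22150²=154055465000, difference 1.
n=2: (392499,22150)∘(392499,22150) = (392499·392499+314·22150·22150, 392499·22150+22150·392499) = (308110930001,17387705700)
n=3: (308110930001,17387705700)∘(392499,22150) = (392499·308110930001+314·22150·17387705700, 392499·17387705700+22150·308110930001) = (241866463828532499,13649314199066450)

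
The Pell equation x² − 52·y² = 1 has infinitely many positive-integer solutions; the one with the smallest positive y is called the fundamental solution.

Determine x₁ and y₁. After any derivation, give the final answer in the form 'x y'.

√52 → a₀=7, period (4,1,2,1,4,14); ℓ=6 even so k=5
k=0  a_k=7  p_k/q_k = 7/1
k=1  a_k=4  p_k/q_k = 29/4
k=2  a_k=1  p_k/q_k = 36/5
…
k=4  a_k=1  p_k/q_k = 137/19
k=5  a_k=4  p_k/q_k = 649/90
fundamental: x₁=649, y₁=90  (since 421201 − 52·8100 = 1)

649 90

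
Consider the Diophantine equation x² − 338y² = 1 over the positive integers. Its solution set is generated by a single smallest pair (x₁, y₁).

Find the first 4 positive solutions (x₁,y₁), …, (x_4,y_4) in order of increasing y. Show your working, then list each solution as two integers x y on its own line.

√338 = [18; 2,1,1,2,36, …], period ℓ=5 (odd) → k=9
step 0: (18, 1)  from 18·(1,0) + (0,1)
…
step 3: (92, 5)  from 1·(55,3) + (37,2)
step 4: (239, 13)  from 2·(92,5) + (55,3)
…
step 6: (17631, 959)  from 2·(8696,473) + (239,13)
…
step 8: (43958, 2391)  from 1·(26327,1432) + (17631,959)
step 9: (114243, 6214)  from 2·(43958,2391) + (26327,1432)
(x₁, y₁) = (114243, 6214);  114243² − 338·6214² = 1 ✓
n=2: (114243,6214)∘(114243,6214) = (114243·114243+338·6214·6214, 114243·6214+6214·114243) = (26102926097,1419812004)
n=3: (26102926097,1419812004)∘(114243,6214) = (114243·26102926097+338·6214·1419812004, 114243·1419812004+6214·26102926097) = (5964153172084899,324407165539730)
n=4: (5964153172084899,324407165539730)∘(114243,6214) = (114243·5964153172084899+338·6214·324407165539730, 114243·324407165539730+6214·5964153172084899) = (1362725501650887306817,74122495624090936776)

114243 6214
26102926097 1419812004
5964153172084899 324407165539730
1362725501650887306817 74122495624090936776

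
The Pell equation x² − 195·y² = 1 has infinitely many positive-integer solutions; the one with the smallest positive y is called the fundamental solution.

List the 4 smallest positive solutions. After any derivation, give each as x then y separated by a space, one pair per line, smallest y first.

14 1
391 28
10934 783
305761 21896

√195 = [13; 1,26, …], period ℓ=2 (even) → k=1
k=0  a_k=13  p_k/q_k = 13/1
k=1  a_k=1  p_k/q_k = 14/1
(x₁, y₁) = (14, 1);  14² − 195·1² = 1 ✓
k=2:  x_2 = 14·14+195·1·1 = 391,  y_2 = 14·1+1·14 = 28
k=3:  x_3 = 14·391+195·1·28 = 10934,  y_3 = 14·28+1·391 = 783
k=4:  x_4 = 14·10934+195·1·783 = 305761,  y_4 = 14·783+1·10934 = 21896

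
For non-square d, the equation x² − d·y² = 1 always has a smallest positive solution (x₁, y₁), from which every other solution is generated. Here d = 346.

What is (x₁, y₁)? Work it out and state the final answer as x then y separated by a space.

d=346: √d = [18; 1,1,1,1,36] (ℓ=5, odd), read p_9/q_9
i=0: a=18 ⇒ p=18, q=1
i=1: a=1 ⇒ p=19, q=1
i=2: a=1 ⇒ p=37, q=2
i=3: a=1 ⇒ p=56, q=3
i=4: a=1 ⇒ p=93, q=5
…
i=8: a=1 ⇒ p=10398, q=559
i=9: a=1 ⇒ p=17299, q=930
fundamental: x₁=17299, y₁=930  (since 299255401 − 346·864900 = 1)

17299 930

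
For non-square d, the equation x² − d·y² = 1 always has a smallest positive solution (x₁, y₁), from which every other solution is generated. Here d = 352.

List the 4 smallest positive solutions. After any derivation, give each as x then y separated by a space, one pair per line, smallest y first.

77617 4137
12048797377 642203058
1870383011943601 99691749501435
290347036464004160257 15475549041463557732

√352 = [18; 1,3,5,9,5,3,1,36, …], period ℓ=8 (even) → k=7
step 0: (18, 1)  from 18·(1,0) + (0,1)
…
step 2: (75, 4)  from 3·(19,1) + (18,1)
…
step 5: (18499, 986)  from 5·(3621,193) + (394,21)
step 6: (59118, 3151)  from 3·(18499,986) + (3621,193)
step 7: (77617, 4137)  from 1·(59118,3151) + (18499,986)
→ (77617, 4137).  Check: 77617²=6024398689, 352·4137²=6024398688, difference 1.
k=2:  x_2 = 77617·77617+352·4137·4137 = 12048797377,  y_2 = 77617·4137+4137·77617 = 642203058
k=3:  x_3 = 77617·12048797377+352·4137·642203058 = 1870383011943601,  y_3 = 77617·642203058+4137·12048797377 = 99691749501435
k=4:  x_4 = 77617·1870383011943601+352·4137·99691749501435 = 290347036464004160257,  y_4 = 77617·99691749501435+4137·1870383011943601 = 15475549041463557732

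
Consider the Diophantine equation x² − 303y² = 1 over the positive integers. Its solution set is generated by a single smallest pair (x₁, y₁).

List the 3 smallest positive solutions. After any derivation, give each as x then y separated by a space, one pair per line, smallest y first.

2524 145
12741151 731960
64317327724 3694933935

d=303: √d = [17; 2,2,5,2,2,34] (ℓ=6, even), read p_5/q_5
a_0=17:  p_0=17·1+0=17,  q_0=17·0+1=1
…
a_2=2:  p_2=2·35+17=87,  q_2=2·2+1=5
a_3=5:  p_3=5·87+35=470,  q_3=5·5+2=27
a_4=2:  p_4=2·470+87=1027,  q_4=2·27+5=59
a_5=2:  p_5=2·1027+470=2524,  q_5=2·59+27=145
→ (2524, 145).  Check: 2524²=6370576, 303·145²=6370575, difference 1.
k=2:  x_2 = 2524·2524+303·145·145 = 12741151,  y_2 = 2524·145+145·2524 = 731960
k=3:  x_3 = 2524·12741151+303·145·731960 = 64317327724,  y_3 = 2524·731960+145·12741151 = 3694933935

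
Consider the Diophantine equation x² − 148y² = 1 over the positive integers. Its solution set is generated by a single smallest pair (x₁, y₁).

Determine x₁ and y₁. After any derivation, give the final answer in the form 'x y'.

√148 = [12; 6,24, …], period ℓ=2 (even) → k=1
a_0=12:  p_0=12·1+0=12,  q_0=12·0+1=1
a_1=6:  p_1=6·12+1=73,  q_1=6·1+0=6
(x₁, y₁) = (73, 6);  73² − 148·6² = 1 ✓

73 6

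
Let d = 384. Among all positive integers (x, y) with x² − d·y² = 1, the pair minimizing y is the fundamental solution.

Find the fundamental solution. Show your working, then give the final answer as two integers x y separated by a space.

4801 245

d=384: √d = [19; 1,1,2,9,2,1,1,38] (ℓ=8, even), read p_7/q_7
k=0  a_k=19  p_k/q_k = 19/1
k=1  a_k=1  p_k/q_k = 20/1
k=2  a_k=1  p_k/q_k = 39/2
k=3  a_k=2  p_k/q_k = 98/5
…
k=5  a_k=2  p_k/q_k = 1940/99
k=6  a_k=1  p_k/q_k = 2861/146
k=7  a_k=1  p_k/q_k = 4801/245
→ (4801, 245).  Check: 4801²=23049601, 384·245²=23049600, difference 1.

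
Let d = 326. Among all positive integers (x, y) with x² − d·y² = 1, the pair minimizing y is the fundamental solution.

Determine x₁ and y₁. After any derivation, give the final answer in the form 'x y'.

√326 → a₀=18, period (18,36); ℓ=2 even so k=1
k=0  a_k=18  p_k/q_k = 18/1
k=1  a_k=18  p_k/q_k = 325/18
fundamental: x₁=325, y₁=18  (since 105625 − 326·324 = 1)

325 18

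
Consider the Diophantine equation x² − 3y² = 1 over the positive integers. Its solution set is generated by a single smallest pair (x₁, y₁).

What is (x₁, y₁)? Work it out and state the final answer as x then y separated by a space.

√3 = [1; 1,2, …], period ℓ=2 (even) → k=1
k=0  a_k=1  p_k/q_k = 1/1
k=1  a_k=1  p_k/q_k = 2/1
fundamental: x₁=2, y₁=1  (since 4 − 3·1 = 1)

2 1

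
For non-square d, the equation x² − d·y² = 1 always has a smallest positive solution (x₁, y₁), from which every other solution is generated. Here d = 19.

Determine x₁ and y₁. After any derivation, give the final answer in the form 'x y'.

√19 → a₀=4, period (2,1,3,1,2,8); ℓ=6 even so k=5
step 0: (4, 1)  from 4·(1,0) + (0,1)
…
step 2: (13, 3)  from 1·(9,2) + (4,1)
step 3: (48, 11)  from 3·(13,3) + (9,2)
step 4: (61, 14)  from 1·(48,11) + (13,3)
step 5: (170, 39)  from 2·(61,14) + (48,11)
→ (170, 39).  Check: 170²=28900, 19·39²=28899, difference 1.

170 39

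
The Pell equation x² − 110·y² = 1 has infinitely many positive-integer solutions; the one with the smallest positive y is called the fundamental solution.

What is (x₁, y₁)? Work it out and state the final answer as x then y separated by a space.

√110 = [10; 2,20, …], period ℓ=2 (even) → k=1
i=0: a=10 ⇒ p=10, q=1
i=1: a=2 ⇒ p=21, q=2
(x₁, y₁) = (21, 2);  21² − 110·2² = 1 ✓

21 2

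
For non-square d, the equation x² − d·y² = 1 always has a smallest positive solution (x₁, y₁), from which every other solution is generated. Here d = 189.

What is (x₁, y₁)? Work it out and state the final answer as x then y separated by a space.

[13; 1,2,1,26] for √189; ℓ=4 ⇒ convergent index 3
i=0: a=13 ⇒ p=13, q=1
i=1: a=1 ⇒ p=14, q=1
i=2: a=2 ⇒ p=41, q=3
i=3: a=1 ⇒ p=55, q=4
fundamental: x₁=55, y₁=4  (since 3025 − 189·16 = 1)

55 4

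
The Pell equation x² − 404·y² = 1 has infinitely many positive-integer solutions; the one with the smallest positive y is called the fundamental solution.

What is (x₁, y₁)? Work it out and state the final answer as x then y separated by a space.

201 10

√404 = [20; 10,40, …], period ℓ=2 (even) → k=1
k=0  a_k=20  p_k/q_k = 20/1
k=1  a_k=10  p_k/q_k = 201/10
→ (201, 10).  Check: 201²=40401, 404·10²=40400, difference 1.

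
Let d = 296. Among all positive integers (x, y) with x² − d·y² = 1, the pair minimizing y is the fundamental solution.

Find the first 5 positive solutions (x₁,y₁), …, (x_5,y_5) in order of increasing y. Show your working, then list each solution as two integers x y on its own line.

3699 215
27365201 1590570
202447753299 11767036645
1497708451540801 87052535509140
11080046922051092499 644014645929581075

[17; 4,1,7,1,4,34] for √296; ℓ=6 ⇒ convergent index 5
step 0: (17, 1)  from 17·(1,0) + (0,1)
…
step 2: (86, 5)  from 1·(69,4) + (17,1)
…
step 4: (757, 44)  from 1·(671,39) + (86,5)
step 5: (3699, 215)  from 4·(757,44) + (671,39)
→ (3699, 215).  Check: 3699²=13682601, 296·215²=13682600, difference 1.
(x_2, y_2) = (3699·3699 + 296·215·215, 3699·215 + 215·3699) = (27365201, 1590570)
(x_3, y_3) = (3699·27365201 + 296·215·1590570, 3699·1590570 + 215·27365201) = (202447753299, 11767036645)
(x_4, y_4) = (3699·202447753299 + 296·215·11767036645, 3699·11767036645 + 215·202447753299) = (1497708451540801, 87052535509140)
(x_5, y_5) = (3699·1497708451540801 + 296·215·87052535509140, 3699·87052535509140 + 215·1497708451540801) = (11080046922051092499, 644014645929581075)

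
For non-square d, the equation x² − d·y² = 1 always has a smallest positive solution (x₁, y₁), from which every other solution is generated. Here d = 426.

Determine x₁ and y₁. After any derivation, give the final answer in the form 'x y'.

[20; 1,1,1,3,2,6,2,3,1,1,1,40] for √426; ℓ=12 ⇒ convergent index 11
a_0=20:  p_0=20·1+0=20,  q_0=20·0+1=1
…
a_2=1:  p_2=1·21+20=41,  q_2=1·1+1=2
…
a_4=3:  p_4=3·62+41=227,  q_4=3·3+2=11
a_5=2:  p_5=2·227+62=516,  q_5=2·11+3=25
a_6=6:  p_6=6·516+227=3323,  q_6=6·25+11=161
…
a_8=3:  p_8=3·7162+3323=24809,  q_8=3·347+161=1202
a_9=1:  p_9=1·24809+7162=31971,  q_9=1·1202+347=1549
a_10=1:  p_10=1·31971+24809=56780,  q_10=1·1549+1202=2751
a_11=1:  p_11=1·56780+31971=88751,  q_11=1·2751+1549=4300
(x₁, y₁) = (88751, 4300);  88751² − 426·4300² = 1 ✓

88751 4300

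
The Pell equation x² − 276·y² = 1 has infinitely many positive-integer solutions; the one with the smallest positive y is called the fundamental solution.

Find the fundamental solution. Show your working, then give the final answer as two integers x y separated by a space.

7775 468

√276 = [16; 1,1,1,1,2,2,2,1,1,1,1,32, …], period ℓ=12 (even) → k=11
k=0  a_k=16  p_k/q_k = 16/1
k=1  a_k=1  p_k/q_k = 17/1
k=2  a_k=1  p_k/q_k = 33/2
k=3  a_k=1  p_k/q_k = 50/3
k=4  a_k=1  p_k/q_k = 83/5
…
k=6  a_k=2  p_k/q_k = 515/31
…
k=8  a_k=1  p_k/q_k = 1761/106
k=9  a_k=1  p_k/q_k = 3007/181
k=10  a_k=1  p_k/q_k = 4768/287
k=11  a_k=1  p_k/q_k = 7775/468
fundamental: x₁=7775, y₁=468  (since 60450625 − 276·219024 = 1)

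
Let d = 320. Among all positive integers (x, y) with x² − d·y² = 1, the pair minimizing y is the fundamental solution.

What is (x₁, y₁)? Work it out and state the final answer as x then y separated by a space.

[17; 1,7,1,34] for √320; ℓ=4 ⇒ convergent index 3
k=0  a_k=17  p_k/q_k = 17/1
…
k=2  a_k=7  p_k/q_k = 143/8
k=3  a_k=1  p_k/q_k = 161/9
→ (161, 9).  Check: 161²=25921, 320·9²=25920, difference 1.

161 9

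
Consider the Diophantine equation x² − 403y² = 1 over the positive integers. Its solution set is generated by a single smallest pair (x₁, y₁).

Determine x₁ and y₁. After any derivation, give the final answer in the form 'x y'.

d=403: √d = [20; 13,2,1,3,1,3,1,2,13,40] (ℓ=10, even), read p_9/q_9
a_0=20:  p_0=20·1+0=20,  q_0=20·0+1=1
a_1=13:  p_1=13·20+1=261,  q_1=13·1+0=13
a_2=2:  p_2=2·261+20=542,  q_2=2·13+1=27
a_3=1:  p_3=1·542+261=803,  q_3=1·27+13=40
a_4=3:  p_4=3·803+542=2951,  q_4=3·40+27=147
a_5=1:  p_5=1·2951+803=3754,  q_5=1·147+40=187
…
a_7=1:  p_7=1·14213+3754=17967,  q_7=1·708+187=895
a_8=2:  p_8=2·17967+14213=50147,  q_8=2·895+708=2498
a_9=13:  p_9=13·50147+17967=669878,  q_9=13·2498+895=33369
(x₁, y₁) = (669878, 33369);  669878² − 403·33369² = 1 ✓

669878 33369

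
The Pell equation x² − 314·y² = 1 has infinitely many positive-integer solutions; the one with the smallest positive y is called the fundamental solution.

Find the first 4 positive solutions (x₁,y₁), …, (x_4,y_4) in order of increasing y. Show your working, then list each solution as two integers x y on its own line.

392499 22150
308110930001 17387705700
241866463828532499 13649314199066450
189864690372162243720001 10714684347621377411400

√314 → a₀=17, period (1,2,1,1,2,1,34); ℓ=7 odd so k=13
a_0=17:  p_0=17·1+0=17,  q_0=17·0+1=1
a_1=1:  p_1=1·17+1=18,  q_1=1·1+0=1
a_2=2:  p_2=2·18+17=53,  q_2=2·1+1=3
a_3=1:  p_3=1·53+18=71,  q_3=1·3+1=4
a_4=1:  p_4=1·71+53=124,  q_4=1·4+3=7
a_5=2:  p_5=2·124+71=319,  q_5=2·7+4=18
a_6=1:  p_6=1·319+124=443,  q_6=1·18+7=25
a_7=34:  p_7=34·443+319=15381,  q_7=34·25+18=868
a_8=1:  p_8=1·15381+443=15824,  q_8=1·868+25=893
…
a_12=2:  p_12=2·109882+62853=282617,  q_12=2·6201+3547=15949
a_13=1:  p_13=1·282617+109882=392499,  q_13=1·15949+6201=22150
→ (392499, 22150).  Check: 392499²=154055465001, 314·22150²=154055465000, difference 1.
(392499+22150√314)^2 = 308110930001 + 17387705700√314
(392499+22150√314)^3 = 241866463828532499 + 13649314199066450√314
(392499+22150√314)^4 = 189864690372162243720001 + 10714684347621377411400√314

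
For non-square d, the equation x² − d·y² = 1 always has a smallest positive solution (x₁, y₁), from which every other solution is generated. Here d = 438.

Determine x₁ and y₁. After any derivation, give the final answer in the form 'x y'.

293 14

√438 → a₀=20, period (1,12,1,40); ℓ=4 even so k=3
step 0: (20, 1)  from 20·(1,0) + (0,1)
step 1: (21, 1)  from 1·(20,1) + (1,0)
step 2: (272, 13)  from 12·(21,1) + (20,1)
step 3: (293, 14)  from 1·(272,13) + (21,1)
(x₁, y₁) = (293, 14);  293² − 438·14² = 1 ✓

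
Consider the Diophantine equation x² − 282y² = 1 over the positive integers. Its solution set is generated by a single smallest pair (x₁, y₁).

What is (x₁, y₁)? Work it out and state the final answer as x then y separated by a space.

2351 140

[16; 1,3,1,4,1,3,1,32] for √282; ℓ=8 ⇒ convergent index 7
k=0  a_k=16  p_k/q_k = 16/1
…
k=3  a_k=1  p_k/q_k = 84/5
k=4  a_k=4  p_k/q_k = 403/24
k=5  a_k=1  p_k/q_k = 487/29
k=6  a_k=3  p_k/q_k = 1864/111
k=7  a_k=1  p_k/q_k = 2351/140
→ (2351, 140).  Check: 2351²=5527201, 282·140²=5527200, difference 1.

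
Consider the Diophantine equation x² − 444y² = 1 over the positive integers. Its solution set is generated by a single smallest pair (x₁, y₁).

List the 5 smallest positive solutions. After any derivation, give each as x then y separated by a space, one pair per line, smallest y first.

295 14
174049 8260
102688615 4873386
60586108801 2875289480
35745701503975 1696415919814

√444 → a₀=21, period (14,42); ℓ=2 even so k=1
k=0  a_k=21  p_k/q_k = 21/1
k=1  a_k=14  p_k/q_k = 295/14
→ (295, 14).  Check: 295²=87025, 444·14²=87024, difference 1.
(x_2, y_2) = (295·295 + 444·14·14, 295·14 + 14·295) = (174049, 8260)
(x_3, y_3) = (295·174049 + 444·14·8260, 295·8260 + 14·174049) = (102688615, 4873386)
(x_4, y_4) = (295·102688615 + 444·14·4873386, 295·4873386 + 14·102688615) = (60586108801, 2875289480)
(x_5, y_5) = (295·60586108801 + 444·14·2875289480, 295·2875289480 + 14·60586108801) = (35745701503975, 1696415919814)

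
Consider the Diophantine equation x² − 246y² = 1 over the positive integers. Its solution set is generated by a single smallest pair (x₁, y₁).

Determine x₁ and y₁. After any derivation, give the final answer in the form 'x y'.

88805 5662

√246 = [15; 1,2,5,1,14,1,5,2,1,30, …], period ℓ=10 (even) → k=9
i=0: a=15 ⇒ p=15, q=1
i=1: a=1 ⇒ p=16, q=1
i=2: a=2 ⇒ p=47, q=3
i=3: a=5 ⇒ p=251, q=16
…
i=5: a=14 ⇒ p=4423, q=282
…
i=8: a=2 ⇒ p=60777, q=3875
i=9: a=1 ⇒ p=88805, q=5662
→ (88805, 5662).  Check: 88805²=7886328025, 246·5662²=7886328024, difference 1.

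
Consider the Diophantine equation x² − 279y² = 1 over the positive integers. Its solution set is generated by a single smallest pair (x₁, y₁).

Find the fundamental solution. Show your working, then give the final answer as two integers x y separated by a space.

1520 91

[16; 1,2,2,1,2,2,1,32] for √279; ℓ=8 ⇒ convergent index 7
a_0=16:  p_0=16·1+0=16,  q_0=16·0+1=1
a_1=1:  p_1=1·16+1=17,  q_1=1·1+0=1
a_2=2:  p_2=2·17+16=50,  q_2=2·1+1=3
…
a_4=1:  p_4=1·117+50=167,  q_4=1·7+3=10
a_5=2:  p_5=2·167+117=451,  q_5=2·10+7=27
a_6=2:  p_6=2·451+167=1069,  q_6=2·27+10=64
a_7=1:  p_7=1·1069+451=1520,  q_7=1·64+27=91
(x₁, y₁) = (1520, 91);  1520² − 279·91² = 1 ✓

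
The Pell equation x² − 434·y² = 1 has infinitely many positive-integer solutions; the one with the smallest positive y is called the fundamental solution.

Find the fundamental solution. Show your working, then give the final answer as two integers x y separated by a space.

√434 = [20; 1,4,1,40, …], period ℓ=4 (even) → k=3
step 0: (20, 1)  from 20·(1,0) + (0,1)
…
step 2: (104, 5)  from 4·(21,1) + (20,1)
step 3: (125, 6)  from 1·(104,5) + (21,1)
→ (125, 6).  Check: 125²=15625, 434·6²=15624, difference 1.

125 6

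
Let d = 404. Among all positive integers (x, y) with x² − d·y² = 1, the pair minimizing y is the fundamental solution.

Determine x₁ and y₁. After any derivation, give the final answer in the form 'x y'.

[20; 10,40] for √404; ℓ=2 ⇒ convergent index 1
k=0  a_k=20  p_k/q_k = 20/1
k=1  a_k=10  p_k/q_k = 201/10
→ (201, 10).  Check: 201²=40401, 404·10²=40400, difference 1.

201 10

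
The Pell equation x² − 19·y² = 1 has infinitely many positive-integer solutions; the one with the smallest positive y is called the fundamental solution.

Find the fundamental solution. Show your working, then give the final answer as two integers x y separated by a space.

170 39

√19 → a₀=4, period (2,1,3,1,2,8); ℓ=6 even so k=5
a_0=4:  p_0=4·1+0=4,  q_0=4·0+1=1
…
a_2=1:  p_2=1·9+4=13,  q_2=1·2+1=3
…
a_4=1:  p_4=1·48+13=61,  q_4=1·11+3=14
a_5=2:  p_5=2·61+48=170,  q_5=2·14+11=39
(x₁, y₁) = (170, 39);  170² − 19·39² = 1 ✓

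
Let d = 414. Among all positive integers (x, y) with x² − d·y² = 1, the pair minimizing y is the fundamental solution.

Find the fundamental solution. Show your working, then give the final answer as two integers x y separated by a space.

24335 1196

d=414: √d = [20; 2,1,7,2,7,1,2,40] (ℓ=8, even), read p_7/q_7
k=0  a_k=20  p_k/q_k = 20/1
…
k=2  a_k=1  p_k/q_k = 61/3
…
k=6  a_k=1  p_k/q_k = 8444/415
k=7  a_k=2  p_k/q_k = 24335/1196
(x₁, y₁) = (24335, 1196);  24335² − 414·1196² = 1 ✓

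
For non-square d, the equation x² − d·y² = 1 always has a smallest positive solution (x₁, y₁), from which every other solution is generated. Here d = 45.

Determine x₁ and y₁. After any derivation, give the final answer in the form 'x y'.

161 24

[6; 1,2,2,2,1,12] for √45; ℓ=6 ⇒ convergent index 5
step 0: (6, 1)  from 6·(1,0) + (0,1)
…
step 2: (20, 3)  from 2·(7,1) + (6,1)
step 3: (47, 7)  from 2·(20,3) + (7,1)
step 4: (114, 17)  from 2·(47,7) + (20,3)
step 5: (161, 24)  from 1·(114,17) + (47,7)
→ (161, 24).  Check: 161²=25921, 45·24²=25920, difference 1.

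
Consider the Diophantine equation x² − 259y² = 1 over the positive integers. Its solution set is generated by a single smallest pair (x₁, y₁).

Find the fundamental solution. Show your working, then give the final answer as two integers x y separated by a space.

d=259: √d = [16; 10,1,2,3,4,3,2,1,10,32] (ℓ=10, even), read p_9/q_9
k=0  a_k=16  p_k/q_k = 16/1
…
k=7  a_k=2  p_k/q_k = 55265/3434
k=8  a_k=1  p_k/q_k = 79196/4921
k=9  a_k=10  p_k/q_k = 847225/52644
(x₁, y₁) = (847225, 52644);  847225² − 259·52644² = 1 ✓

847225 52644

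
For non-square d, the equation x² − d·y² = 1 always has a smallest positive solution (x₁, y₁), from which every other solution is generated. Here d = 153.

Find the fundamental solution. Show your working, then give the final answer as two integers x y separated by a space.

2177 176

√153 = [12; 2,1,2,2,2,1,2,24, …], period ℓ=8 (even) → k=7
step 0: (12, 1)  from 12·(1,0) + (0,1)
step 1: (25, 2)  from 2·(12,1) + (1,0)
step 2: (37, 3)  from 1·(25,2) + (12,1)
step 3: (99, 8)  from 2·(37,3) + (25,2)
…
step 6: (804, 65)  from 1·(569,46) + (235,19)
step 7: (2177, 176)  from 2·(804,65) + (569,46)
→ (2177, 176).  Check: 2177²=4739329, 153·176²=4739328, difference 1.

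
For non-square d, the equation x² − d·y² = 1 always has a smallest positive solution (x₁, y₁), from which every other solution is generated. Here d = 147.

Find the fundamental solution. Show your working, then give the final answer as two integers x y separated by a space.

97 8

d=147: √d = [12; 8,24] (ℓ=2, even), read p_1/q_1
a_0=12:  p_0=12·1+0=12,  q_0=12·0+1=1
a_1=8:  p_1=8·12+1=97,  q_1=8·1+0=8
→ (97, 8).  Check: 97²=9409, 147·8²=9408, difference 1.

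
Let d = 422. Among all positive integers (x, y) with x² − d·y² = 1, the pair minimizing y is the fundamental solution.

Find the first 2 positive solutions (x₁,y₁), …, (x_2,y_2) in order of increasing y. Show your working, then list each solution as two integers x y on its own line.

[20; 1,1,5,2,1,…,1,1,40] for √422; ℓ=14 ⇒ convergent index 13
k=0  a_k=20  p_k/q_k = 20/1
…
k=3  a_k=5  p_k/q_k = 226/11
k=4  a_k=2  p_k/q_k = 493/24
k=5  a_k=1  p_k/q_k = 719/35
k=6  a_k=3  p_k/q_k = 2650/129
k=7  a_k=20  p_k/q_k = 53719/2615
k=8  a_k=3  p_k/q_k = 163807/7974
…
k=10  a_k=2  p_k/q_k = 598859/29152
k=11  a_k=5  p_k/q_k = 3211821/156349
k=12  a_k=1  p_k/q_k = 3810680/185501
k=13  a_k=1  p_k/q_k = 7022501/341850
fundamental: x₁=7022501, y₁=341850  (since 49315520295001 − 422·116861422500 = 1)
(7022501+341850√422)^2 = 98631040590001 + 4801283933700√422

7022501 341850
98631040590001 4801283933700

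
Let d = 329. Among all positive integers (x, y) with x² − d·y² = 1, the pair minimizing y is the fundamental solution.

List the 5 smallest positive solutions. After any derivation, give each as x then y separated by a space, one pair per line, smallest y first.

2376415 131016
11294696504449 622696775280
53681772387237964255 2959571914453911384
255140338255224918953587201 14066342182173360946441440
1212638653869526969777790618564575 66854933113696055535160815363816

√329 → a₀=18, period (7,4,2,1,1,4,1,1,2,4,7,36); ℓ=12 even so k=11
a_0=18:  p_0=18·1+0=18,  q_0=18·0+1=1
a_1=7:  p_1=7·18+1=127,  q_1=7·1+0=7
…
a_3=2:  p_3=2·526+127=1179,  q_3=2·29+7=65
a_4=1:  p_4=1·1179+526=1705,  q_4=1·65+29=94
a_5=1:  p_5=1·1705+1179=2884,  q_5=1·94+65=159
…
a_7=1:  p_7=1·13241+2884=16125,  q_7=1·730+159=889
…
a_10=4:  p_10=4·74857+29366=328794,  q_10=4·4127+1619=18127
a_11=7:  p_11=7·328794+74857=2376415,  q_11=7·18127+4127=131016
→ (2376415, 131016).  Check: 2376415²=5647348252225, 329·131016²=5647348252224, difference 1.
k=2:  x_2 = 2376415·2376415+329·131016·131016 = 11294696504449,  y_2 = 2376415·131016+131016·2376415 = 622696775280
k=3:  x_3 = 2376415·11294696504449+329·131016·622696775280 = 53681772387237964255,  y_3 = 2376415·622696775280+131016·11294696504449 = 2959571914453911384
k=4:  x_4 = 2376415·53681772387237964255+329·131016·2959571914453911384 = 255140338255224918953587201,  y_4 = 2376415·2959571914453911384+131016·53681772387237964255 = 14066342182173360946441440
k=5:  x_5 = 2376415·255140338255224918953587201+329·131016·14066342182173360946441440 = 1212638653869526969777790618564575,  y_5 = 2376415·14066342182173360946441440+131016·255140338255224918953587201 = 66854933113696055535160815363816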